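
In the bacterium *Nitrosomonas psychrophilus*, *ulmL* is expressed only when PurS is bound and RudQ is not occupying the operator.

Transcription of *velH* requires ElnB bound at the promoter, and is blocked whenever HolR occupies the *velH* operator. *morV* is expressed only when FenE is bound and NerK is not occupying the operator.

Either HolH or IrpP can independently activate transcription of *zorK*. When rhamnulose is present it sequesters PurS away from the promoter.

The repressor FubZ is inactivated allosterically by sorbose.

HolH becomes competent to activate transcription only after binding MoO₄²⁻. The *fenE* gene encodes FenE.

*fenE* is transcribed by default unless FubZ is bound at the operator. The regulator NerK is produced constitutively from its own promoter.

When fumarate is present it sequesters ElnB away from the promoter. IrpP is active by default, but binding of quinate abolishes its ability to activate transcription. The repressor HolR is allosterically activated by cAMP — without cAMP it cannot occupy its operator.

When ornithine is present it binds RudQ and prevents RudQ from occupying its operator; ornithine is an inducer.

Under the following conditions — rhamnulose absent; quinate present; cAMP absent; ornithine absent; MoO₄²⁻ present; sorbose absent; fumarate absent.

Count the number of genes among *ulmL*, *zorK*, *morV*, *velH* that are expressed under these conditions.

Rhamnulose is absent, so PurS is active.
Ornithine is absent, so RudQ is active.
With repressor RudQ bound, *ulmL* is not transcribed.
→ *ulmL* is OFF.
MoO₄²⁻ is present, so HolH is active.
Quinate is present, so IrpP is inactive.
Activator HolH is present, so *zorK* is transcribed.
→ *zorK* is ON.
NerK is produced constitutively and is active.
Sorbose is absent, so FubZ is active.
With repressor FubZ bound, *fenE* is not transcribed.
So FenE is not produced.
With repressor NerK bound, *morV* is not transcribed.
→ *morV* is OFF.
cAMP is absent, so HolR is inactive.
Fumarate is absent, so ElnB is active.
No repressor is bound and ElnB is active, so *velH* is transcribed.
→ *velH* is ON.
2 of the 4 genes are transcribed.

2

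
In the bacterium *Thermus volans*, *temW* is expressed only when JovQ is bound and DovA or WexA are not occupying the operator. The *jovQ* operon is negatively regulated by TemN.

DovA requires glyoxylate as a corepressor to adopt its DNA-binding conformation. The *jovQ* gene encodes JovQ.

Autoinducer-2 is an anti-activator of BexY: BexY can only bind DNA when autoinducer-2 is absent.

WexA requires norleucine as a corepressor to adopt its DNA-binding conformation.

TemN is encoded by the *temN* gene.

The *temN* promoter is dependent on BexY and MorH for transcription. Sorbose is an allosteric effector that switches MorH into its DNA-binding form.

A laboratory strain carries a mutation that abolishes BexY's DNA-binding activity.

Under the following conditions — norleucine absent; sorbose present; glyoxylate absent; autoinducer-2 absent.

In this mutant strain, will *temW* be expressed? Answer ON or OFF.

ON

Glyoxylate is absent, so DovA is inactive.
Norleucine is absent, so WexA is inactive.
BexY is non-functional in this strain, so it has no effect.
Sorbose is present, so MorH is active.
Required activator BexY is absent, so *temN* is not transcribed.
So TemN is not produced.
With no repressor bound, *jovQ* is transcribed.
So JovQ is produced and active.
No repressor is bound and JovQ is active, so *temW* is transcribed.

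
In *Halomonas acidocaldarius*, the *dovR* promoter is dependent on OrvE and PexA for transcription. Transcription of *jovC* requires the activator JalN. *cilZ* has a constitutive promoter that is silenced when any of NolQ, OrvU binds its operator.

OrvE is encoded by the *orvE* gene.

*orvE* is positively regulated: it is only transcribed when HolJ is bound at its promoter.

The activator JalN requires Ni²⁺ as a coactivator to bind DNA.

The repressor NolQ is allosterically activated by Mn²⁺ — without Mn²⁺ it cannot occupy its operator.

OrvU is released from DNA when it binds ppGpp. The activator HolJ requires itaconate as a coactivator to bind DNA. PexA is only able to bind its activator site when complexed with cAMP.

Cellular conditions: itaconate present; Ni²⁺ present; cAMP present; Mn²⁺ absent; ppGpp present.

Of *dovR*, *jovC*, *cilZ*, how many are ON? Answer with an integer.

Itaconate is present, so HolJ is active.
No repressor is bound and HolJ is active, so *orvE* is transcribed.
So OrvE is produced and active.
cAMP is present, so PexA is active.
No repressor is bound and OrvE and PexA are active, so *dovR* is transcribed.
→ *dovR* is ON.
Ni²⁺ is present, so JalN is active.
No repressor is bound and JalN is active, so *jovC* is transcribed.
→ *jovC* is ON.
Mn²⁺ is absent, so NolQ is inactive.
ppGpp is present, so OrvU is inactive.
With no repressor bound, *cilZ* is transcribed.
→ *cilZ* is ON.
3 of the 3 genes are transcribed.

3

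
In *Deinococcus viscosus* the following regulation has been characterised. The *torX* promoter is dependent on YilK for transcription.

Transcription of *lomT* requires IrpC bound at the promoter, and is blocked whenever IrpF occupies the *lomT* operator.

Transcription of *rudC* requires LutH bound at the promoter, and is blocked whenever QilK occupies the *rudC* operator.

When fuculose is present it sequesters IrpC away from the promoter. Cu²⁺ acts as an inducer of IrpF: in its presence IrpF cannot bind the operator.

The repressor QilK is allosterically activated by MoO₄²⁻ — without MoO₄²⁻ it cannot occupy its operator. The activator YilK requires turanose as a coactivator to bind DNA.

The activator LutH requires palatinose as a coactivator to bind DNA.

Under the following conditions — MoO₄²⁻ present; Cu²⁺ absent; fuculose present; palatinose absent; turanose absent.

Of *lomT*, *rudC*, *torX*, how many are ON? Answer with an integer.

0

Fuculose is present, so IrpC is inactive.
Cu²⁺ is absent, so IrpF is active.
With repressor IrpF bound, *lomT* is not transcribed.
→ *lomT* is OFF.
MoO₄²⁻ is present, so QilK is active.
Palatinose is absent, so LutH is inactive.
With repressor QilK bound, *rudC* is not transcribed.
→ *rudC* is OFF.
Turanose is absent, so YilK is inactive.
Required activator YilK is absent, so *torX* is not transcribed.
→ *torX* is OFF.
0 of the 3 genes are transcribed.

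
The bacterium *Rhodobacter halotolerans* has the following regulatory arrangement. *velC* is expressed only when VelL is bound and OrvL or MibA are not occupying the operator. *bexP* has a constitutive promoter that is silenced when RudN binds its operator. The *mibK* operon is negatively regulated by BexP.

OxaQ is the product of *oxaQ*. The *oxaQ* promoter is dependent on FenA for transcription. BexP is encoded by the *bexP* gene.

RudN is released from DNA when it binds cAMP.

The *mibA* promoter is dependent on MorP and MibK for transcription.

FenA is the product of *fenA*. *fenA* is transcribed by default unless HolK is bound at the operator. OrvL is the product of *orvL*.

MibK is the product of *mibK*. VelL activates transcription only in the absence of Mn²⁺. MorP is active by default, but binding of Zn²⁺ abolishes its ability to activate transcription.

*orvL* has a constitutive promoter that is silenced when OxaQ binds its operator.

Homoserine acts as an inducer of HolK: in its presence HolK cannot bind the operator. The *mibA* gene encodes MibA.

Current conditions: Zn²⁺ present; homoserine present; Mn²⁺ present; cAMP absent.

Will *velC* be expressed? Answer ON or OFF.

Homoserine is present, so HolK is inactive.
With no repressor bound, *fenA* is transcribed.
So FenA is produced and active.
No repressor is bound and FenA is active, so *oxaQ* is transcribed.
So OxaQ is produced and active.
With repressor OxaQ bound, *orvL* is not transcribed.
So OrvL is not produced.
Mn²⁺ is present, so VelL is inactive.
Zn²⁺ is present, so MorP is inactive.
cAMP is absent, so RudN is active.
With repressor RudN bound, *bexP* is not transcribed.
So BexP is not produced.
With no repressor bound, *mibK* is transcribed.
So MibK is produced and active.
Required activator MorP is absent, so *mibA* is not transcribed.
So MibA is not produced.
Required activator VelL is absent, so *velC* is not transcribed.

OFF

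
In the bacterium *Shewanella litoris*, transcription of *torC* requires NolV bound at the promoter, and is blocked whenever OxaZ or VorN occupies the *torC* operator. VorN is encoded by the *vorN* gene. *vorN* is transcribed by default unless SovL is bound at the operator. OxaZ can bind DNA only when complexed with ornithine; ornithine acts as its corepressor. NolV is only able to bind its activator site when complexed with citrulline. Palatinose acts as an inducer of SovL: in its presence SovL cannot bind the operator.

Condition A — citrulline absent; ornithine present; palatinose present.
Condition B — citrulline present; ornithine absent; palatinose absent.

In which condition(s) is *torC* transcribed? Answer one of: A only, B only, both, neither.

B only

Condition A:
Citrulline is absent, so NolV is inactive.
Ornithine is present, so OxaZ is active.
Palatinose is present, so SovL is inactive.
With no repressor bound, *vorN* is transcribed.
So VorN is produced and active.
With repressor OxaZ bound, *torC* is not transcribed.
→ *torC* is OFF in A.
Condition B:
Citrulline is present, so NolV is active.
Ornithine is absent, so OxaZ is inactive.
Palatinose is absent, so SovL is active.
With repressor SovL bound, *vorN* is not transcribed.
So VorN is not produced.
No repressor is bound and NolV is active, so *torC* is transcribed.
→ *torC* is ON in B.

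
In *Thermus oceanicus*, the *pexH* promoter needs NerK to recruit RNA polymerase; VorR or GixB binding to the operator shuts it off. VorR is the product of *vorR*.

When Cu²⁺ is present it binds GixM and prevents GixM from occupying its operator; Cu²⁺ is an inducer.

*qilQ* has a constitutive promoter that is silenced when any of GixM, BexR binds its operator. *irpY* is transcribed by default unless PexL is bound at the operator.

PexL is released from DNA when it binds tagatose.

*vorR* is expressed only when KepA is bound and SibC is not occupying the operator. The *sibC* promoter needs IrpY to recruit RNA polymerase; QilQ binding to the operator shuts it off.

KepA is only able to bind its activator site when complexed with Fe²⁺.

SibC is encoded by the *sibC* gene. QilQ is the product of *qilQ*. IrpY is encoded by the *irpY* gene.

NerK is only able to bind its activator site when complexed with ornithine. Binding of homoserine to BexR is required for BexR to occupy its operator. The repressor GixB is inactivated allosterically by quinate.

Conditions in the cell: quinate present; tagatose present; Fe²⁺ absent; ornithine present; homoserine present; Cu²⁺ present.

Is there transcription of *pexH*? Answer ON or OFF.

Fe²⁺ is absent, so KepA is inactive.
Cu²⁺ is present, so GixM is inactive.
Homoserine is present, so BexR is active.
With repressor BexR bound, *qilQ* is not transcribed.
So QilQ is not produced.
Tagatose is present, so PexL is inactive.
With no repressor bound, *irpY* is transcribed.
So IrpY is produced and active.
No repressor is bound and IrpY is active, so *sibC* is transcribed.
So SibC is produced and active.
With repressor SibC bound, *vorR* is not transcribed.
So VorR is not produced.
Ornithine is present, so NerK is active.
Quinate is present, so GixB is inactive.
No repressor is bound and NerK is active, so *pexH* is transcribed.

ON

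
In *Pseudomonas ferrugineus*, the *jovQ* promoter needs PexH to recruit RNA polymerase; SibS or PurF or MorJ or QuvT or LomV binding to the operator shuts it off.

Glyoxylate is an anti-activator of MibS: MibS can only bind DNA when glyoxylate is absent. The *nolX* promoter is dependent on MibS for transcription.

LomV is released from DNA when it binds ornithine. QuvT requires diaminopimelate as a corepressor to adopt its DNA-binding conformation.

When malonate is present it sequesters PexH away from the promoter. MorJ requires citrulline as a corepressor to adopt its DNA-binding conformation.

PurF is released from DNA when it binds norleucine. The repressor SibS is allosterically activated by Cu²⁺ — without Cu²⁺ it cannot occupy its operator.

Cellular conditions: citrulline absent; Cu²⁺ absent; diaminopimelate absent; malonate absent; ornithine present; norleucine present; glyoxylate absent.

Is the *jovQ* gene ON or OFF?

Cu²⁺ is absent, so SibS is inactive.
Malonate is absent, so PexH is active.
Norleucine is present, so PurF is inactive.
Citrulline is absent, so MorJ is inactive.
Diaminopimelate is absent, so QuvT is inactive.
Ornithine is present, so LomV is inactive.
No repressor is bound and PexH is active, so *jovQ* is transcribed.

ON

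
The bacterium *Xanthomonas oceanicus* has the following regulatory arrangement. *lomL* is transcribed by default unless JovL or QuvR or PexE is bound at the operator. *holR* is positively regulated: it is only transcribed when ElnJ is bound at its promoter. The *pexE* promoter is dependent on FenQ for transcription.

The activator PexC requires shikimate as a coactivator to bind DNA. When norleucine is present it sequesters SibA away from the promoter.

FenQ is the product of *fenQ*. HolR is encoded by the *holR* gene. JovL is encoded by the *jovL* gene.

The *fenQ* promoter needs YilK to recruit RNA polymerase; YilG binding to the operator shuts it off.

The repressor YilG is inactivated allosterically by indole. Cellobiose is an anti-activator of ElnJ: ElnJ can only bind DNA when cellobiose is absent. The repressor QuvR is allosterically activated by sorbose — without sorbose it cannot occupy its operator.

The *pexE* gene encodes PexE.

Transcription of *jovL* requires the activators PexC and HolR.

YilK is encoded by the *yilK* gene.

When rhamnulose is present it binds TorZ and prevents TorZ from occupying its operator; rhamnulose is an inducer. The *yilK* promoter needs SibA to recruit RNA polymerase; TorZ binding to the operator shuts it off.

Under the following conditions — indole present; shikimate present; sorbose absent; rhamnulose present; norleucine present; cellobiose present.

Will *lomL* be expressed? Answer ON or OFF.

ON

Shikimate is present, so PexC is active.
Cellobiose is present, so ElnJ is inactive.
Required activator ElnJ is absent, so *holR* is not transcribed.
So HolR is not produced.
Required activator HolR is absent, so *jovL* is not transcribed.
So JovL is not produced.
Sorbose is absent, so QuvR is inactive.
Norleucine is present, so SibA is inactive.
Rhamnulose is present, so TorZ is inactive.
Required activator SibA is absent, so *yilK* is not transcribed.
So YilK is not produced.
Indole is present, so YilG is inactive.
Required activator YilK is absent, so *fenQ* is not transcribed.
So FenQ is not produced.
Required activator FenQ is absent, so *pexE* is not transcribed.
So PexE is not produced.
With no repressor bound, *lomL* is transcribed.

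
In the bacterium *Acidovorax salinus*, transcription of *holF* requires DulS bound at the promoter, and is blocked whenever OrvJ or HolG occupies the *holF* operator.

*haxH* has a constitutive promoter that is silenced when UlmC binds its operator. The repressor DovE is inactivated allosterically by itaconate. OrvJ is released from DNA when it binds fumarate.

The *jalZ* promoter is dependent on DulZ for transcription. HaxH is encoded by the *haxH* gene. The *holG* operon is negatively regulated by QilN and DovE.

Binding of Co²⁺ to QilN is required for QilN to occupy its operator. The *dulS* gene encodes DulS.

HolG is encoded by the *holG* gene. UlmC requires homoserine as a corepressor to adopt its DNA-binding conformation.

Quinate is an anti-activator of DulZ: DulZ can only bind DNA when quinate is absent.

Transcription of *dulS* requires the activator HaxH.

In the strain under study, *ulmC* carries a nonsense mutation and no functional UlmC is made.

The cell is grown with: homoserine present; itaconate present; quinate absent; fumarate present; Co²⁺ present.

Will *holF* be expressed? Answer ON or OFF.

Fumarate is present, so OrvJ is inactive.
UlmC is non-functional in this strain, so it has no effect.
With no repressor bound, *haxH* is transcribed.
So HaxH is produced and active.
No repressor is bound and HaxH is active, so *dulS* is transcribed.
So DulS is produced and active.
Co²⁺ is present, so QilN is active.
Itaconate is present, so DovE is inactive.
With repressor QilN bound, *holG* is not transcribed.
So HolG is not produced.
No repressor is bound and DulS is active, so *holF* is transcribed.

ON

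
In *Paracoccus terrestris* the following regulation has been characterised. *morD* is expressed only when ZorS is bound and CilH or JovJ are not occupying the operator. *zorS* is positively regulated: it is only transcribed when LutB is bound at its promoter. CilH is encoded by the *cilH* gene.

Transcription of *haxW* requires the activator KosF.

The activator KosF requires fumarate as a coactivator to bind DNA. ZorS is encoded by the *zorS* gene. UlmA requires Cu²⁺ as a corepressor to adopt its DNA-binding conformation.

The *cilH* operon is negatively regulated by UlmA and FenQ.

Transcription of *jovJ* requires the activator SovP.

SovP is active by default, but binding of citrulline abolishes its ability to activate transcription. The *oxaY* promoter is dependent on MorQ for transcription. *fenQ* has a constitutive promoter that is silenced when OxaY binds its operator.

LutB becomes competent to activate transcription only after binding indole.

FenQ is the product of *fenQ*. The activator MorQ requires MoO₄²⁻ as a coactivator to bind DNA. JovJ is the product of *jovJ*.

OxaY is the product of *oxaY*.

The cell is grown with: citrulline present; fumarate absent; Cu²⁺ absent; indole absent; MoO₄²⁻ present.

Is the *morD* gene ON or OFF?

Cu²⁺ is absent, so UlmA is inactive.
MoO₄²⁻ is present, so MorQ is active.
No repressor is bound and MorQ is active, so *oxaY* is transcribed.
So OxaY is produced and active.
With repressor OxaY bound, *fenQ* is not transcribed.
So FenQ is not produced.
With no repressor bound, *cilH* is transcribed.
So CilH is produced and active.
Indole is absent, so LutB is inactive.
Required activator LutB is absent, so *zorS* is not transcribed.
So ZorS is not produced.
Citrulline is present, so SovP is inactive.
Required activator SovP is absent, so *jovJ* is not transcribed.
So JovJ is not produced.
With repressor CilH bound, *morD* is not transcribed.

OFF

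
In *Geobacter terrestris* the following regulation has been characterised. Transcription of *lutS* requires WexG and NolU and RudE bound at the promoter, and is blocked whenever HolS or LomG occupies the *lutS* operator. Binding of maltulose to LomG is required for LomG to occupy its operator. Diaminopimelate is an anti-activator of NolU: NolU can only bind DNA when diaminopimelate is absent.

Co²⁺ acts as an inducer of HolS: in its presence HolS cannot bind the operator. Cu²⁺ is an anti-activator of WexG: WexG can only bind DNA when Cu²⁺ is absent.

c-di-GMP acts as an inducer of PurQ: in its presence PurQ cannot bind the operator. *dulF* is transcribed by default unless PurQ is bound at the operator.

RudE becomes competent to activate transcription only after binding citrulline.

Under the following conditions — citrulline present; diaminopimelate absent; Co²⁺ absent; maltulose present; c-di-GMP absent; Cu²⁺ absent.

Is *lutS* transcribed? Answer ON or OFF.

Co²⁺ is absent, so HolS is active.
Maltulose is present, so LomG is active.
Cu²⁺ is absent, so WexG is active.
Diaminopimelate is absent, so NolU is active.
Citrulline is present, so RudE is active.
With repressor HolS bound, *lutS* is not transcribed.

OFF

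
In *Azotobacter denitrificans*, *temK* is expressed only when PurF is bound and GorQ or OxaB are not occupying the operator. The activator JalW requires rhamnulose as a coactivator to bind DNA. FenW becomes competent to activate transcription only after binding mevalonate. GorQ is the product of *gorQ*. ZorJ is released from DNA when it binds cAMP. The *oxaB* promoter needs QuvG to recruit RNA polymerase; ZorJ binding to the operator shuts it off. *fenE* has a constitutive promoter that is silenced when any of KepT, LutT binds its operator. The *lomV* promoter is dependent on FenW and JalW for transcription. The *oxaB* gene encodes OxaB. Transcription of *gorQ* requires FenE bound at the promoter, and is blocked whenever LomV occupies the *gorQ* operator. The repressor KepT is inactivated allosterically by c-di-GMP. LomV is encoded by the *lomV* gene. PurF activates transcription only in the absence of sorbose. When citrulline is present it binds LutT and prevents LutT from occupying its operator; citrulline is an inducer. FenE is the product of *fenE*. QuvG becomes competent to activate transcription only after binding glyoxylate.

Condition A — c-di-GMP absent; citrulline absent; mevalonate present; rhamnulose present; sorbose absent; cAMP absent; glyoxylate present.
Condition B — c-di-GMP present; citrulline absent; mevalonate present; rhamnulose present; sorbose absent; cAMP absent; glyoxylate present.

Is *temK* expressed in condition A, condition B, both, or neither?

both

Condition A:
c-di-GMP is absent, so KepT is active.
Citrulline is absent, so LutT is active.
With repressor KepT bound, *fenE* is not transcribed.
So FenE is not produced.
Mevalonate is present, so FenW is active.
Rhamnulose is present, so JalW is active.
No repressor is bound and FenW and JalW are active, so *lomV* is transcribed.
So LomV is produced and active.
With repressor LomV bound, *gorQ* is not transcribed.
So GorQ is not produced.
Sorbose is absent, so PurF is active.
cAMP is absent, so ZorJ is active.
Glyoxylate is present, so QuvG is active.
With repressor ZorJ bound, *oxaB* is not transcribed.
So OxaB is not produced.
No repressor is bound and PurF is active, so *temK* is transcribed.
→ *temK* is ON in A.
Condition B:
c-di-GMP is present, so KepT is inactive.
Citrulline is absent, so LutT is active.
With repressor LutT bound, *fenE* is not transcribed.
So FenE is not produced.
Mevalonate is present, so FenW is active.
Rhamnulose is present, so JalW is active.
No repressor is bound and FenW and JalW are active, so *lomV* is transcribed.
So LomV is produced and active.
With repressor LomV bound, *gorQ* is not transcribed.
So GorQ is not produced.
Sorbose is absent, so PurF is active.
cAMP is absent, so ZorJ is active.
Glyoxylate is present, so QuvG is active.
With repressor ZorJ bound, *oxaB* is not transcribed.
So OxaB is not produced.
No repressor is bound and PurF is active, so *temK* is transcribed.
→ *temK* is ON in B.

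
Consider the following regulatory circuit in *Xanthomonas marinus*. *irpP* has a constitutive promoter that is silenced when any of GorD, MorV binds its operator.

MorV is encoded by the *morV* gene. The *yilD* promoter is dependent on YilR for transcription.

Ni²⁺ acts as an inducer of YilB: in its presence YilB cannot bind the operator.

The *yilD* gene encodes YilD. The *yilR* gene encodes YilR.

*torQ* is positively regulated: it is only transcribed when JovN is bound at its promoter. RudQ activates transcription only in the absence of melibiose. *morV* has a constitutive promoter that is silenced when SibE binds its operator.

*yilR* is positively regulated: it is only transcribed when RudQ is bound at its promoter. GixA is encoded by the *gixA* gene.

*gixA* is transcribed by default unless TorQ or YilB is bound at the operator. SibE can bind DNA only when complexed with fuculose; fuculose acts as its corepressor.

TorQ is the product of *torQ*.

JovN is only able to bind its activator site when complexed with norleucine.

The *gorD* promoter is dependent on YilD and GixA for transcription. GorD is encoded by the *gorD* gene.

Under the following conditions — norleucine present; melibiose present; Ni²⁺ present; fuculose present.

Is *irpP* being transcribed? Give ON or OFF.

ON

Melibiose is present, so RudQ is inactive.
Required activator RudQ is absent, so *yilR* is not transcribed.
So YilR is not produced.
Required activator YilR is absent, so *yilD* is not transcribed.
So YilD is not produced.
Norleucine is present, so JovN is active.
No repressor is bound and JovN is active, so *torQ* is transcribed.
So TorQ is produced and active.
Ni²⁺ is present, so YilB is inactive.
With repressor TorQ bound, *gixA* is not transcribed.
So GixA is not produced.
Required activator YilD is absent, so *gorD* is not transcribed.
So GorD is not produced.
Fuculose is present, so SibE is active.
With repressor SibE bound, *morV* is not transcribed.
So MorV is not produced.
With no repressor bound, *irpP* is transcribed.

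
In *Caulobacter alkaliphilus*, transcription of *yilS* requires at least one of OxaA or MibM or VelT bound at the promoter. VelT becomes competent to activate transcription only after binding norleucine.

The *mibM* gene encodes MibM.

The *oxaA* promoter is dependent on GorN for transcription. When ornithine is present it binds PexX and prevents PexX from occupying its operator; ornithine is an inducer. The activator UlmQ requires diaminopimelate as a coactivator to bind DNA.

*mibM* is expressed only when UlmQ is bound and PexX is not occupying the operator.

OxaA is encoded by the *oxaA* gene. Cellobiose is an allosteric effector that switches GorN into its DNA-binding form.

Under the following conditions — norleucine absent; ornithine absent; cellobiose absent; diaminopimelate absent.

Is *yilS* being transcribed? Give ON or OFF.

OFF

Cellobiose is absent, so GorN is inactive.
Required activator GorN is absent, so *oxaA* is not transcribed.
So OxaA is not produced.
Diaminopimelate is absent, so UlmQ is inactive.
Ornithine is absent, so PexX is active.
With repressor PexX bound, *mibM* is not transcribed.
So MibM is not produced.
Norleucine is absent, so VelT is inactive.
No activator is available at the *yilS* promoter, so *yilS* is not transcribed.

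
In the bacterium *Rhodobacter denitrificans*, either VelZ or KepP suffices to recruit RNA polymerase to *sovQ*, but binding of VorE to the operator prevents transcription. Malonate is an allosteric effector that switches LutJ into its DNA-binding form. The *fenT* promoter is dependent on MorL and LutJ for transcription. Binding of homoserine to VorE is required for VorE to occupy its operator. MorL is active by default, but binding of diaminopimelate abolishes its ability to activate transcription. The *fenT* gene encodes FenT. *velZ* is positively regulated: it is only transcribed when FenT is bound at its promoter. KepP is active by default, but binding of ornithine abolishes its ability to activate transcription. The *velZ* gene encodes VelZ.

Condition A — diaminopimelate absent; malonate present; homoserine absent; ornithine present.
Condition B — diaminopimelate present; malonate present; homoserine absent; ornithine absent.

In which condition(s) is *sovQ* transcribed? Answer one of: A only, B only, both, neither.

both

Condition A:
Diaminopimelate is absent, so MorL is active.
Malonate is present, so LutJ is active.
No repressor is bound and MorL and LutJ are active, so *fenT* is transcribed.
So FenT is produced and active.
No repressor is bound and FenT is active, so *velZ* is transcribed.
So VelZ is produced and active.
Homoserine is absent, so VorE is inactive.
Ornithine is present, so KepP is inactive.
Activator VelZ is present, so *sovQ* is transcribed.
→ *sovQ* is ON in A.
Condition B:
Diaminopimelate is present, so MorL is inactive.
Malonate is present, so LutJ is active.
Required activator MorL is absent, so *fenT* is not transcribed.
So FenT is not produced.
Required activator FenT is absent, so *velZ* is not transcribed.
So VelZ is not produced.
Homoserine is absent, so VorE is inactive.
Ornithine is absent, so KepP is active.
Activator KepP is present, so *sovQ* is transcribed.
→ *sovQ* is ON in B.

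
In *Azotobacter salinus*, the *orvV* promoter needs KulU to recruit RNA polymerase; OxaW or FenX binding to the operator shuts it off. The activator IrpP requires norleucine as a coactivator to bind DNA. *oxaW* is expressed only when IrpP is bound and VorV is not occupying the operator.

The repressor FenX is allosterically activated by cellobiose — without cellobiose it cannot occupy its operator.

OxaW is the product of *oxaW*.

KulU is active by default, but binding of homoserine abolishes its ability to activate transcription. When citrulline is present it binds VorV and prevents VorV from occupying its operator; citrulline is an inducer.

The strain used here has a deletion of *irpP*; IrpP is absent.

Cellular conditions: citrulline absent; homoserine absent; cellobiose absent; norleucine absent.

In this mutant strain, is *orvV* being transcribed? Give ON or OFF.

ON

Homoserine is absent, so KulU is active.
IrpP is non-functional in this strain, so it has no effect.
Citrulline is absent, so VorV is active.
With repressor VorV bound, *oxaW* is not transcribed.
So OxaW is not produced.
Cellobiose is absent, so FenX is inactive.
No repressor is bound and KulU is active, so *orvV* is transcribed.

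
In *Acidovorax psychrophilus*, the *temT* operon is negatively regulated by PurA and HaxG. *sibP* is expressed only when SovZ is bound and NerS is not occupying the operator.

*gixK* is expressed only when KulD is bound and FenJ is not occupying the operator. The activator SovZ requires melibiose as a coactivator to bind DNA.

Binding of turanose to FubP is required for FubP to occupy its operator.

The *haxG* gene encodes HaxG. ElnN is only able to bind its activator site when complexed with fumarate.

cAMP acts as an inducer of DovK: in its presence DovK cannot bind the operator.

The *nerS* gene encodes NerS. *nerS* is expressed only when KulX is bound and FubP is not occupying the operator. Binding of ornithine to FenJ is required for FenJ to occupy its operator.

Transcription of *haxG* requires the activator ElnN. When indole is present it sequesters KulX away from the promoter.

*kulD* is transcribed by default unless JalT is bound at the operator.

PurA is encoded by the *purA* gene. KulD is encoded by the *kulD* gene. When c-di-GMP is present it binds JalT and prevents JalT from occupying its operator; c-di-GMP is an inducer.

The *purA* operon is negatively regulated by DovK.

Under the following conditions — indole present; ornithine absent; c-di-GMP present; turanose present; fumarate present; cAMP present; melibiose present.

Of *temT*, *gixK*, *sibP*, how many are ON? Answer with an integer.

2

cAMP is present, so DovK is inactive.
With no repressor bound, *purA* is transcribed.
So PurA is produced and active.
Fumarate is present, so ElnN is active.
No repressor is bound and ElnN is active, so *haxG* is transcribed.
So HaxG is produced and active.
With repressor PurA bound, *temT* is not transcribed.
→ *temT* is OFF.
c-di-GMP is present, so JalT is inactive.
With no repressor bound, *kulD* is transcribed.
So KulD is produced and active.
Ornithine is absent, so FenJ is inactive.
No repressor is bound and KulD is active, so *gixK* is transcribed.
→ *gixK* is ON.
Indole is present, so KulX is inactive.
Turanose is present, so FubP is active.
With repressor FubP bound, *nerS* is not transcribed.
So NerS is not produced.
Melibiose is present, so SovZ is active.
No repressor is bound and SovZ is active, so *sibP* is transcribed.
→ *sibP* is ON.
2 of the 3 genes are transcribed.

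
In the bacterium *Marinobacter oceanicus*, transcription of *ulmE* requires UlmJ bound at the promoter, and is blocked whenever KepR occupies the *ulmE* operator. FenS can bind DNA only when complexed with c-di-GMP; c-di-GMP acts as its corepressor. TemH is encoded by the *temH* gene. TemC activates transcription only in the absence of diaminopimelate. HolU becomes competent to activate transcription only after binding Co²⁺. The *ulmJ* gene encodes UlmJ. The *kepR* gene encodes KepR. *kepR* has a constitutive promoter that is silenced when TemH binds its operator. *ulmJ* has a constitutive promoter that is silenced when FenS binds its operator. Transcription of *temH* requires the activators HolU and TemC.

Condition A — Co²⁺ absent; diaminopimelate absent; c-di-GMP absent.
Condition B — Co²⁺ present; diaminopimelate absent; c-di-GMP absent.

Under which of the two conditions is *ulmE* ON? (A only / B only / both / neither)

Condition A:
Co²⁺ is absent, so HolU is inactive.
Diaminopimelate is absent, so TemC is active.
Required activator HolU is absent, so *temH* is not transcribed.
So TemH is not produced.
With no repressor bound, *kepR* is transcribed.
So KepR is produced and active.
c-di-GMP is absent, so FenS is inactive.
With no repressor bound, *ulmJ* is transcribed.
So UlmJ is produced and active.
With repressor KepR bound, *ulmE* is not transcribed.
→ *ulmE* is OFF in A.
Condition B:
Co²⁺ is present, so HolU is active.
Diaminopimelate is absent, so TemC is active.
No repressor is bound and HolU and TemC are active, so *temH* is transcribed.
So TemH is produced and active.
With repressor TemH bound, *kepR* is not transcribed.
So KepR is not produced.
c-di-GMP is absent, so FenS is inactive.
With no repressor bound, *ulmJ* is transcribed.
So UlmJ is produced and active.
No repressor is bound and UlmJ is active, so *ulmE* is transcribed.
→ *ulmE* is ON in B.

B only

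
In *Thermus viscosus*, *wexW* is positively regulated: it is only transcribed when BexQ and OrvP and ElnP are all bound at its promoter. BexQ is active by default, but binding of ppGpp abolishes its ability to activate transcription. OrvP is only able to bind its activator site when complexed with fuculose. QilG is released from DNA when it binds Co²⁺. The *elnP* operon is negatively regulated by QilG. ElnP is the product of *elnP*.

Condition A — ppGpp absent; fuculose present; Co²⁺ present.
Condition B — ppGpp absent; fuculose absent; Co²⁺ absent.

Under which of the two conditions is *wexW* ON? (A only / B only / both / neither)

Condition A:
ppGpp is absent, so BexQ is active.
Fuculose is present, so OrvP is active.
Co²⁺ is present, so QilG is inactive.
With no repressor bound, *elnP* is transcribed.
So ElnP is produced and active.
No repressor is bound and BexQ and OrvP and ElnP are active, so *wexW* is transcribed.
→ *wexW* is ON in A.
Condition B:
ppGpp is absent, so BexQ is active.
Fuculose is absent, so OrvP is inactive.
Co²⁺ is absent, so QilG is active.
With repressor QilG bound, *elnP* is not transcribed.
So ElnP is not produced.
Required activator OrvP is absent, so *wexW* is not transcribed.
→ *wexW* is OFF in B.

A only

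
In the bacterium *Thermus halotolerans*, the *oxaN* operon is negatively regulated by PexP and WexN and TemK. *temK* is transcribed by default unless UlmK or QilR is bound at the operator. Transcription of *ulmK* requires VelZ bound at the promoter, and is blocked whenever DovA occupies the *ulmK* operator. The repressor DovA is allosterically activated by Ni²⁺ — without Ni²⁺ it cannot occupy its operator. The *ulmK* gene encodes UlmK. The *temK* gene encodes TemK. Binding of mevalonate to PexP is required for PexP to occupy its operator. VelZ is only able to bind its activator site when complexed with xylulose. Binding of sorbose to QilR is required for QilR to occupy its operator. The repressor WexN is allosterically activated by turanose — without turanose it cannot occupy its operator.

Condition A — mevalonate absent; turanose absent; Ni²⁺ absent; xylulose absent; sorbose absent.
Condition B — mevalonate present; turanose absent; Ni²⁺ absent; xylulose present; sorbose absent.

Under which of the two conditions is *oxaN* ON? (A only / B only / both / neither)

neither

Condition A:
Mevalonate is absent, so PexP is inactive.
Turanose is absent, so WexN is inactive.
Ni²⁺ is absent, so DovA is inactive.
Xylulose is absent, so VelZ is inactive.
Required activator VelZ is absent, so *ulmK* is not transcribed.
So UlmK is not produced.
Sorbose is absent, so QilR is inactive.
With no repressor bound, *temK* is transcribed.
So TemK is produced and active.
With repressor TemK bound, *oxaN* is not transcribed.
→ *oxaN* is OFF in A.
Condition B:
Mevalonate is present, so PexP is active.
Turanose is absent, so WexN is inactive.
Ni²⁺ is absent, so DovA is inactive.
Xylulose is present, so VelZ is active.
No repressor is bound and VelZ is active, so *ulmK* is transcribed.
So UlmK is produced and active.
Sorbose is absent, so QilR is inactive.
With repressor UlmK bound, *temK* is not transcribed.
So TemK is not produced.
With repressor PexP bound, *oxaN* is not transcribed.
→ *oxaN* is OFF in B.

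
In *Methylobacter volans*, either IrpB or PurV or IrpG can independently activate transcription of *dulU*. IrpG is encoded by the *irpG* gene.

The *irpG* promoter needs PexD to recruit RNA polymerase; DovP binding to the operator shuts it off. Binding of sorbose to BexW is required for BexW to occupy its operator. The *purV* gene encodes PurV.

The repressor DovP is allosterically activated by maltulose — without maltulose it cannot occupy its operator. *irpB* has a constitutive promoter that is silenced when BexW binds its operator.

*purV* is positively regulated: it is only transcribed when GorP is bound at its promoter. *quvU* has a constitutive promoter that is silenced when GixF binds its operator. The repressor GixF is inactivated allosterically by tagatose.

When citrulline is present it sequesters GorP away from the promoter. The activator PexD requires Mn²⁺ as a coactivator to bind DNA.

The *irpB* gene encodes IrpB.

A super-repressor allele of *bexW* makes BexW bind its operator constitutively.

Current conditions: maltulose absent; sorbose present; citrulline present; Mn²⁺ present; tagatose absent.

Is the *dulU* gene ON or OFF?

ON

BexW is constitutively active in this strain.
With repressor BexW bound, *irpB* is not transcribed.
So IrpB is not produced.
Citrulline is present, so GorP is inactive.
Required activator GorP is absent, so *purV* is not transcribed.
So PurV is not produced.
Maltulose is absent, so DovP is inactive.
Mn²⁺ is present, so PexD is active.
No repressor is bound and PexD is active, so *irpG* is transcribed.
So IrpG is produced and active.
Activator IrpG is present, so *dulU* is transcribed.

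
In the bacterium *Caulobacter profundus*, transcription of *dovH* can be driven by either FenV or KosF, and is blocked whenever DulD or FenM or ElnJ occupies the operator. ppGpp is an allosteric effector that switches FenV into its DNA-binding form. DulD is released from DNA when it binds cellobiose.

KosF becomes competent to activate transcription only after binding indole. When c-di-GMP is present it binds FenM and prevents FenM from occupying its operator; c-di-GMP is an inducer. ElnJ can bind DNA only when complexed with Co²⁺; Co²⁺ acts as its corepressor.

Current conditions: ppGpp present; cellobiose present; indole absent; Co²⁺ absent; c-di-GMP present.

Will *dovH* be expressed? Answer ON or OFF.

ON

Cellobiose is present, so DulD is inactive.
c-di-GMP is present, so FenM is inactive.
ppGpp is present, so FenV is active.
Indole is absent, so KosF is inactive.
Co²⁺ is absent, so ElnJ is inactive.
Activator FenV is present, so *dovH* is transcribed.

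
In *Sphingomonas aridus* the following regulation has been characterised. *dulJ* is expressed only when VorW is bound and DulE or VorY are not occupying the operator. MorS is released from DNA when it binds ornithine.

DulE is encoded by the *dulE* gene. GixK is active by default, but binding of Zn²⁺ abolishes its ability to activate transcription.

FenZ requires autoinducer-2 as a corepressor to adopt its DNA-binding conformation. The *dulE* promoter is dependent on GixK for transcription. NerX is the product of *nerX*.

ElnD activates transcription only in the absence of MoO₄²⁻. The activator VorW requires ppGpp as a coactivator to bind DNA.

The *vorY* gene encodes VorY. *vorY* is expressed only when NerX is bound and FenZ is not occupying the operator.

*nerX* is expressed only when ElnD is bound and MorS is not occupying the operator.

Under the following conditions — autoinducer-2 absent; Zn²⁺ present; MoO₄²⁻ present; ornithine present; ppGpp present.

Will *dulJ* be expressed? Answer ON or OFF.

ON

Zn²⁺ is present, so GixK is inactive.
Required activator GixK is absent, so *dulE* is not transcribed.
So DulE is not produced.
ppGpp is present, so VorW is active.
Autoinducer-2 is absent, so FenZ is inactive.
Ornithine is present, so MorS is inactive.
MoO₄²⁻ is present, so ElnD is inactive.
Required activator ElnD is absent, so *nerX* is not transcribed.
So NerX is not produced.
Required activator NerX is absent, so *vorY* is not transcribed.
So VorY is not produced.
No repressor is bound and VorW is active, so *dulJ* is transcribed.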